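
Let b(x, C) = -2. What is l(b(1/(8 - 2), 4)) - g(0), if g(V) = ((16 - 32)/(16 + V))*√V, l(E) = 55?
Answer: 55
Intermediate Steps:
g(V) = -16*√V/(16 + V) (g(V) = (-16/(16 + V))*√V = -16*√V/(16 + V))
l(b(1/(8 - 2), 4)) - g(0) = 55 - (-16)*√0/(16 + 0) = 55 - (-16)*0/16 = 55 - 1*0 = 55 + 0 = 55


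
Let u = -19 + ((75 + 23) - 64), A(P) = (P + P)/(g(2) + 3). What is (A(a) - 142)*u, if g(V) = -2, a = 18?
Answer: -1590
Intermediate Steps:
A(P) = 2*P (A(P) = (P + P)/(-2 + 3) = (2*P)/1 = (2*P)*1 = 2*P)
u = 15 (u = -19 + (98 - 64) = -19 + 34 = 15)
(A(a) - 142)*u = (2*18 - 142)*15 = (36 - 142)*15 = -106*15 = -1590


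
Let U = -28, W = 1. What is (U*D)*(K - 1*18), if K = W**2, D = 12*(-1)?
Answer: -5712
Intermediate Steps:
D = -12
K = 1 (K = 1**2 = 1)
(U*D)*(K - 1*18) = (-28*(-12))*(1 - 1*18) = 336*(1 - 18) = 336*(-17) = -5712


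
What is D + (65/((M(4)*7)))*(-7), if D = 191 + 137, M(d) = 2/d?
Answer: 198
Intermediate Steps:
D = 328
D + (65/((M(4)*7)))*(-7) = 328 + (65/(((2/4)*7)))*(-7) = 328 + (65/(((2*(1/4))*7)))*(-7) = 328 + (65/(((1/2)*7)))*(-7) = 328 + (65/(7/2))*(-7) = 328 + (65*(2/7))*(-7) = 328 + (130/7)*(-7) = 328 - 130 = 198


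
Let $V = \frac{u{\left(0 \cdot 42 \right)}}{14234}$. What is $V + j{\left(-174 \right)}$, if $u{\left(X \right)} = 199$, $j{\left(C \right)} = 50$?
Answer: $\frac{711899}{14234} \approx 50.014$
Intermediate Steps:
$V = \frac{199}{14234} \approx 0.013981$
$V + j{\left(-174 \right)} = \frac{199}{14234} + 50 = \frac{711899}{14234}$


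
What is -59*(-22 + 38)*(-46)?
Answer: 43424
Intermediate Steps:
-59*(-22 + 38)*(-46) = -59*16*(-46) = -944*(-46) = 43424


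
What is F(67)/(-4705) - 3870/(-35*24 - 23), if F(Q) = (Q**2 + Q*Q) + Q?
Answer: 2080503/812083 ≈ 2.5619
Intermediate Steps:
F(Q) = Q + 2*Q**2 (F(Q) = (Q**2 + Q**2) + Q = 2*Q**2 + Q = Q + 2*Q**2)
F(67)/(-4705) - 3870/(-35*24 - 23) = (67*(1 + 2*67))/(-4705) - 3870/(-35*24 - 23) = (67*(1 + 134))*(-1/4705) - 3870/(-840 - 23) = (67*135)*(-1/4705) - 3870/(-863) = 9045*(-1/4705) - 3870*(-1/863) = -1809/941 + 3870/863 = 2080503/812083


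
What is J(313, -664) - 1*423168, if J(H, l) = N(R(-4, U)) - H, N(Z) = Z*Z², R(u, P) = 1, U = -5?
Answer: -423480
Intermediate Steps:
N(Z) = Z³
J(H, l) = 1 - H (J(H, l) = 1³ - H = 1 - H)
J(313, -664) - 1*423168 = (1 - 1*313) - 1*423168 = (1 - 313) - 423168 = -312 - 423168 = -423480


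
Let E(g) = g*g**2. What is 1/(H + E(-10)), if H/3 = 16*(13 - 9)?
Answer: -1/808 ≈ -0.0012376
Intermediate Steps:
H = 192 (H = 3*(16*(13 - 9)) = 3*(16*4) = 3*64 = 192)
E(g) = g**3
1/(H + E(-10)) = 1/(192 + (-10)**3) = 1/(192 - 1000) = 1/(-808) = -1/808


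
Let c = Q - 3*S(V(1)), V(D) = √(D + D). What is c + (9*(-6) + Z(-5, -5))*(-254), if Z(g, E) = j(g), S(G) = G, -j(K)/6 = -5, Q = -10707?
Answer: -4611 - 3*√2 ≈ -4615.2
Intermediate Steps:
V(D) = √2*√D (V(D) = √(2*D) = √2*√D)
j(K) = 30 (j(K) = -6*(-5) = 30)
Z(g, E) = 30
c = -10707 - 3*√2 (c = -10707 - 3*√2*√1 = -10707 - 3*√2*1 = -10707 - 3*√2 ≈ -10711.)
c + (9*(-6) + Z(-5, -5))*(-254) = (-10707 - 3*√2) + (9*(-6) + 30)*(-254) = (-10707 - 3*√2) + (-54 + 30)*(-254) = (-10707 - 3*√2) - 24*(-254) = (-10707 - 3*√2) + 6096 = -4611 - 3*√2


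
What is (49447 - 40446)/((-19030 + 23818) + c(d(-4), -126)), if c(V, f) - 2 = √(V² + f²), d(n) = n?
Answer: 21557395/11464104 - 9001*√3973/11464104 ≈ 1.8309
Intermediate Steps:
c(V, f) = 2 + √(V² + f²)
(49447 - 40446)/((-19030 + 23818) + c(d(-4), -126)) = (49447 - 40446)/((-19030 + 23818) + (2 + √((-4)² + (-126)²))) = 9001/(4788 + (2 + √(16 + 15876))) = 9001/(4788 + (2 + √15892)) = 9001/(4788 + (2 + 2*√3973)) = 9001/(4790 + 2*√3973)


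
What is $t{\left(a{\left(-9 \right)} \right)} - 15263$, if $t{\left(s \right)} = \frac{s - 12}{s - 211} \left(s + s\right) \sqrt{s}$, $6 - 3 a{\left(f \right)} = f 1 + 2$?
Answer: $-15263 + \frac{299 \sqrt{39}}{2790} \approx -15262.0$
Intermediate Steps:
$a{\left(f \right)} = \frac{4}{3} - \frac{f}{3}$ ($a{\left(f \right)} = 2 - \frac{f 1 + 2}{3} = 2 - \frac{f + 2}{3} = 2 - \frac{2 + f}{3} = 2 - \left(\frac{2}{3} + \frac{f}{3}\right) = \frac{4}{3} - \frac{f}{3}$)
$t{\left(s \right)} = \frac{2 s^{\frac{3}{2}} \left(-12 + s\right)}{-211 + s}$ ($t{\left(s \right)} = \frac{-12 + s}{-211 + s} 2 s \sqrt{s} = \frac{2 s \left(-12 + s\right)}{-211 + s} \sqrt{s} = \frac{2 s^{\frac{3}{2}} \left(-12 + s\right)}{-211 + s}$)
$t{\left(a{\left(-9 \right)} \right)} - 15263 = \frac{2 \left(\frac{4}{3} - -3\right)^{\frac{3}{2}} \left(-12 + \left(\frac{4}{3} - -3\right)\right)}{-211 + \left(\frac{4}{3} - -3\right)} - 15263 = \frac{2 \left(\frac{4}{3} + 3\right)^{\frac{3}{2}} \left(-12 + \left(\frac{4}{3} + 3\right)\right)}{-211 + \left(\frac{4}{3} + 3\right)} - 15263 = \frac{2 \left(\frac{13}{3}\right)^{\frac{3}{2}} \left(-12 + \frac{13}{3}\right)}{-211 + \frac{13}{3}} - 15263 = 2 \frac{13 \sqrt{39}}{9} \frac{1}{- \frac{620}{3}} \left(- \frac{23}{3}\right) - 15263 = 2 \frac{13 \sqrt{39}}{9} \left(- \frac{3}{620}\right) \left(- \frac{23}{3}\right) - 15263 = \frac{299 \sqrt{39}}{2790} - 15263 = -15263 + \frac{299 \sqrt{39}}{2790}$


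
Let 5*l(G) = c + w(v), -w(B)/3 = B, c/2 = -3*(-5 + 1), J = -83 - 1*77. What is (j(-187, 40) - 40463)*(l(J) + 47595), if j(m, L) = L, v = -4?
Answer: -9621118653/5 ≈ -1.9242e+9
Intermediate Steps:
J = -160 (J = -83 - 77 = -160)
c = 24 (c = 2*(-3*(-5 + 1)) = 2*(-3*(-4)) = 2*12 = 24)
w(B) = -3*B
l(G) = 36/5 (l(G) = (24 - 3*(-4))/5 = (24 + 12)/5 = (⅕)*36 = 36/5)
(j(-187, 40) - 40463)*(l(J) + 47595) = (40 - 40463)*(36/5 + 47595) = -40423*238011/5 = -9621118653/5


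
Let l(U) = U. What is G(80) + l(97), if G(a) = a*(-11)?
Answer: -783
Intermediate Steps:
G(a) = -11*a
G(80) + l(97) = -11*80 + 97 = -880 + 97 = -783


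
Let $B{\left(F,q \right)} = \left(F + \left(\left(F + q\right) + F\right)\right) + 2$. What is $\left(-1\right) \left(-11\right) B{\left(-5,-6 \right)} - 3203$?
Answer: $-3412$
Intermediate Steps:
$B{\left(F,q \right)} = 2 + q + 3 F$ ($B{\left(F,q \right)} = \left(F + \left(q + 2 F\right)\right) + 2 = \left(q + 3 F\right) + 2 = 2 + q + 3 F$)
$\left(-1\right) \left(-11\right) B{\left(-5,-6 \right)} - 3203 = \left(-1\right) \left(-11\right) \left(2 - 6 + 3 \left(-5\right)\right) - 3203 = 11 \left(2 - 6 - 15\right) - 3203 = 11 \left(-19\right) - 3203 = -209 - 3203 = -3412$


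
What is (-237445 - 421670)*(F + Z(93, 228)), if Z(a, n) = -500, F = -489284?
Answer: 322823981160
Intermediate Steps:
(-237445 - 421670)*(F + Z(93, 228)) = (-237445 - 421670)*(-489284 - 500) = -659115*(-489784) = 322823981160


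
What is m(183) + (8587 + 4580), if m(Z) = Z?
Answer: 13350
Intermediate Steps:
m(183) + (8587 + 4580) = 183 + (8587 + 4580) = 183 + 13167 = 13350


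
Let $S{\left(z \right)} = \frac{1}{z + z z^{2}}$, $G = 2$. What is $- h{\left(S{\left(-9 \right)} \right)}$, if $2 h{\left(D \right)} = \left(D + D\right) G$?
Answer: $\frac{1}{369} \approx 0.00271$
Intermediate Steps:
$S{\left(z \right)} = \frac{1}{z + z^{3}}$
$h{\left(D \right)} = 2 D$ ($h{\left(D \right)} = \frac{\left(D + D\right) 2}{2} = \frac{2 D 2}{2} = \frac{4 D}{2} = 2 D$)
$- h{\left(S{\left(-9 \right)} \right)} = - \frac{2}{-9 + \left(-9\right)^{3}} = - \frac{2}{-9 - 729} = - \frac{2}{-738} = - \frac{2 \left(-1\right)}{738} = \left(-1\right) \left(- \frac{1}{369}\right) = \frac{1}{369}$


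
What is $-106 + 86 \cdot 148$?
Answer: $12622$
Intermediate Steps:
$-106 + 86 \cdot 148 = -106 + 12728 = 12622$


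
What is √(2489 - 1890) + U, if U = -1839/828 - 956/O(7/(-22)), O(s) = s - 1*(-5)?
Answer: -5867971/28428 + √599 ≈ -181.94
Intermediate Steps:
O(s) = 5 + s (O(s) = s + 5 = 5 + s)
U = -5867971/28428 (U = -1839/828 - 956/(5 + 7/(-22)) = -1839*1/828 - 956/(5 + 7*(-1/22)) = -613/276 - 956/(5 - 7/22) = -613/276 - 956/103/22 = -613/276 - 956*22/103 = -613/276 - 21032/103 = -5867971/28428 ≈ -206.42)
√(2489 - 1890) + U = √(2489 - 1890) - 5867971/28428 = √599 - 5867971/28428 = -5867971/28428 + √599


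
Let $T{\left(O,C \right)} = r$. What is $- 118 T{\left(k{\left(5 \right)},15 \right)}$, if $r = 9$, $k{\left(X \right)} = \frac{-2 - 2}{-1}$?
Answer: $-1062$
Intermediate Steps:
$k{\left(X \right)} = 4$ ($k{\left(X \right)} = \left(-2 - 2\right) \left(-1\right) = \left(-4\right) \left(-1\right) = 4$)
$T{\left(O,C \right)} = 9$
$- 118 T{\left(k{\left(5 \right)},15 \right)} = \left(-118\right) 9 = -1062$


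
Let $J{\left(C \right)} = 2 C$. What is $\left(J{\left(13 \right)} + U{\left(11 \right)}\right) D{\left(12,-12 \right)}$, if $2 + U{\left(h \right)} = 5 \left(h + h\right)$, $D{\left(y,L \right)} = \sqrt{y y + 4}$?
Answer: $268 \sqrt{37} \approx 1630.2$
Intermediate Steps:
$D{\left(y,L \right)} = \sqrt{4 + y^{2}}$ ($D{\left(y,L \right)} = \sqrt{y^{2} + 4} = \sqrt{4 + y^{2}}$)
$U{\left(h \right)} = -2 + 10 h$ ($U{\left(h \right)} = -2 + 5 \left(h + h\right) = -2 + 5 \cdot 2 h = -2 + 10 h$)
$\left(J{\left(13 \right)} + U{\left(11 \right)}\right) D{\left(12,-12 \right)} = \left(2 \cdot 13 + \left(-2 + 10 \cdot 11\right)\right) \sqrt{4 + 12^{2}} = \left(26 + \left(-2 + 110\right)\right) \sqrt{4 + 144} = \left(26 + 108\right) \sqrt{148} = 134 \cdot 2 \sqrt{37} = 268 \sqrt{37}$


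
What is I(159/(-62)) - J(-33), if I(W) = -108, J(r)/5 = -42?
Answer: 102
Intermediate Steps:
J(r) = -210 (J(r) = 5*(-42) = -210)
I(159/(-62)) - J(-33) = -108 - 1*(-210) = -108 + 210 = 102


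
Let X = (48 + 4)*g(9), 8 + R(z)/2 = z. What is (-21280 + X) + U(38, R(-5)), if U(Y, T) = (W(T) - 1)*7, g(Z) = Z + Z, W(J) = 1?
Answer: -20344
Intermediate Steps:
R(z) = -16 + 2*z
g(Z) = 2*Z
X = 936 (X = (48 + 4)*(2*9) = 52*18 = 936)
U(Y, T) = 0 (U(Y, T) = (1 - 1)*7 = 0*7 = 0)
(-21280 + X) + U(38, R(-5)) = (-21280 + 936) + 0 = -20344 + 0 = -20344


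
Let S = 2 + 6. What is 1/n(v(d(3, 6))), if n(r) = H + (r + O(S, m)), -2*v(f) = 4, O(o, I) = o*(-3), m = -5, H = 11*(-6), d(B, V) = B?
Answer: -1/92 ≈ -0.010870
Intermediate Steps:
H = -66
S = 8
O(o, I) = -3*o
v(f) = -2 (v(f) = -1/2*4 = -2)
n(r) = -90 + r (n(r) = -66 + (r - 3*8) = -66 + (r - 24) = -66 + (-24 + r) = -90 + r)
1/n(v(d(3, 6))) = 1/(-90 - 2) = 1/(-92) = -1/92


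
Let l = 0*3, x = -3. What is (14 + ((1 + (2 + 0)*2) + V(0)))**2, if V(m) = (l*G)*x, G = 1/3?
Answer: 361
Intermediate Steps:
G = 1/3 ≈ 0.33333
l = 0
V(m) = 0 (V(m) = (0*(1/3))*(-3) = 0*(-3) = 0)
(14 + ((1 + (2 + 0)*2) + V(0)))**2 = (14 + ((1 + (2 + 0)*2) + 0))**2 = (14 + ((1 + 2*2) + 0))**2 = (14 + ((1 + 4) + 0))**2 = (14 + (5 + 0))**2 = (14 + 5)**2 = 19**2 = 361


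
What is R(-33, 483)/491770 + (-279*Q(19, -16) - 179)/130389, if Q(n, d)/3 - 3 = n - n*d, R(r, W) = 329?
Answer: -134230474589/64121398530 ≈ -2.0934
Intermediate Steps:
Q(n, d) = 9 + 3*n - 3*d*n (Q(n, d) = 9 + 3*(n - n*d) = 9 + 3*(n - d*n) = 9 + (3*n - 3*d*n) = 9 + 3*n - 3*d*n)
R(-33, 483)/491770 + (-279*Q(19, -16) - 179)/130389 = 329/491770 + (-279*(9 + 3*19 - 3*(-16)*19) - 179)/130389 = 329*(1/491770) + (-279*(9 + 57 + 912) - 179)*(1/130389) = 329/491770 + (-279*978 - 179)*(1/130389) = 329/491770 + (-272862 - 179)*(1/130389) = 329/491770 - 273041*1/130389 = 329/491770 - 273041/130389 = -134230474589/64121398530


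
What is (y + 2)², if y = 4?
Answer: 36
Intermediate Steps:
(y + 2)² = (4 + 2)² = 6² = 36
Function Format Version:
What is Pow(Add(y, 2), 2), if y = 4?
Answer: 36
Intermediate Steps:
Pow(Add(y, 2), 2) = Pow(Add(4, 2), 2) = Pow(6, 2) = 36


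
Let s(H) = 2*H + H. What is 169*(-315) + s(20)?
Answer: -53175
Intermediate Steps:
s(H) = 3*H
169*(-315) + s(20) = 169*(-315) + 3*20 = -53235 + 60 = -53175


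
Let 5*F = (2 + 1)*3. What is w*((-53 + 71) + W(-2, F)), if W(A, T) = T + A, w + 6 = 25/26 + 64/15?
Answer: -26789/1950 ≈ -13.738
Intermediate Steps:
F = 9/5 (F = ((2 + 1)*3)/5 = (3*3)/5 = (1/5)*9 = 9/5 ≈ 1.8000)
w = -301/390 (w = -6 + (25/26 + 64/15) = -6 + 2039/390 = -301/390 ≈ -0.77180)
W(A, T) = A + T
w*((-53 + 71) + W(-2, F)) = -301*((-53 + 71) + (-2 + 9/5))/390 = -301*(18 - 1/5)/390 = -301/390*89/5 = -26789/1950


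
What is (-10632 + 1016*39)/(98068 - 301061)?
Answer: -28992/202993 ≈ -0.14282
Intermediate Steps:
(-10632 + 1016*39)/(98068 - 301061) = (-10632 + 39624)/(-202993) = 28992*(-1/202993) = -28992/202993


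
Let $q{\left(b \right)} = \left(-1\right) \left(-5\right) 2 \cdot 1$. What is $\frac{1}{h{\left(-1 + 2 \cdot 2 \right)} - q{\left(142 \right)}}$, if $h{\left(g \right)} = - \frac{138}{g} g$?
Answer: $- \frac{1}{148} \approx -0.0067568$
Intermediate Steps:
$h{\left(g \right)} = -138$
$q{\left(b \right)} = 10$ ($q{\left(b \right)} = 5 \cdot 2 = 10$)
$\frac{1}{h{\left(-1 + 2 \cdot 2 \right)} - q{\left(142 \right)}} = \frac{1}{-138 - 10} = \frac{1}{-148} = - \frac{1}{148}$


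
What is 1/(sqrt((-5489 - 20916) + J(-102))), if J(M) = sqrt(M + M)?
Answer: 1/sqrt(-26405 + 2*I*sqrt(51)) ≈ 1.66e-6 - 0.006154*I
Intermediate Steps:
J(M) = sqrt(2)*sqrt(M) (J(M) = sqrt(2*M) = sqrt(2)*sqrt(M))
1/(sqrt((-5489 - 20916) + J(-102))) = 1/(sqrt((-5489 - 20916) + sqrt(2)*sqrt(-102))) = 1/(sqrt(-26405 + sqrt(2)*(I*sqrt(102)))) = 1/(sqrt(-26405 + 2*I*sqrt(51))) = 1/sqrt(-26405 + 2*I*sqrt(51))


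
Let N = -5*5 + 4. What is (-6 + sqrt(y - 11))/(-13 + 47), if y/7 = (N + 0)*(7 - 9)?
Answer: -3/17 + sqrt(283)/34 ≈ 0.31831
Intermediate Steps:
N = -21 (N = -25 + 4 = -21)
y = 294 (y = 7*((-21 + 0)*(7 - 9)) = 7*(-21*(-2)) = 7*42 = 294)
(-6 + sqrt(y - 11))/(-13 + 47) = (-6 + sqrt(294 - 11))/(-13 + 47) = (-6 + sqrt(283))/34 = (-6 + sqrt(283))*(1/34) = -3/17 + sqrt(283)/34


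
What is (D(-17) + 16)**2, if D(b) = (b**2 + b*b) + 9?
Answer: 363609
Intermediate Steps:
D(b) = 9 + 2*b**2 (D(b) = (b**2 + b**2) + 9 = 2*b**2 + 9 = 9 + 2*b**2)
(D(-17) + 16)**2 = ((9 + 2*(-17)**2) + 16)**2 = ((9 + 2*289) + 16)**2 = ((9 + 578) + 16)**2 = (587 + 16)**2 = 603**2 = 363609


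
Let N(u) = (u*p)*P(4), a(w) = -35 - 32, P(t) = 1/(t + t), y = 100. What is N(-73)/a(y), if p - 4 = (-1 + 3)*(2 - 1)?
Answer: 219/268 ≈ 0.81716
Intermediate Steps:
P(t) = 1/(2*t)
p = 6 (p = 4 + (-1 + 3)*(2 - 1) = 4 + 2*1 = 4 + 2 = 6)
a(w) = -67
N(u) = 3*u/4 (N(u) = (u*6)*((½)/4) = (6*u)*((½)*(¼)) = (6*u)*(⅛) = 3*u/4)
N(-73)/a(y) = ((¾)*(-73))/(-67) = -219/4*(-1/67) = 219/268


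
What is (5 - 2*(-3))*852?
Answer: 9372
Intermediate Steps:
(5 - 2*(-3))*852 = (5 + 6)*852 = 11*852 = 9372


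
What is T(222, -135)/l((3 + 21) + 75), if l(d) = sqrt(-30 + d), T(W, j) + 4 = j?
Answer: -139*sqrt(69)/69 ≈ -16.734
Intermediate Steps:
T(W, j) = -4 + j
T(222, -135)/l((3 + 21) + 75) = (-4 - 135)/(sqrt(-30 + ((3 + 21) + 75))) = -139/sqrt(-30 + (24 + 75)) = -139/sqrt(-30 + 99) = -139*sqrt(69)/69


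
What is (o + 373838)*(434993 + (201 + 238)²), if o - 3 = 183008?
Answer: 349541913186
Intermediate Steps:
o = 183011 (o = 3 + 183008 = 183011)
(o + 373838)*(434993 + (201 + 238)²) = (183011 + 373838)*(434993 + (201 + 238)²) = 556849*(434993 + 439²) = 556849*(434993 + 192721) = 556849*627714 = 349541913186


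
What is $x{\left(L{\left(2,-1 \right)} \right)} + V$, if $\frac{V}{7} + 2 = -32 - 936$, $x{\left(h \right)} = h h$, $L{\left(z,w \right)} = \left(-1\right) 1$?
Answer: $-6789$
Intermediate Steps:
$L{\left(z,w \right)} = -1$
$x{\left(h \right)} = h^{2}$
$V = -6790$ ($V = -14 + 7 \left(-32 - 936\right) = -14 + 7 \left(-968\right) = -14 - 6776 = -6790$)
$x{\left(L{\left(2,-1 \right)} \right)} + V = \left(-1\right)^{2} - 6790 = 1 - 6790 = -6789$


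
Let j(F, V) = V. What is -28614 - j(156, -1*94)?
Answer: -28520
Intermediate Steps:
-28614 - j(156, -1*94) = -28614 - (-1)*94 = -28614 - 1*(-94) = -28614 + 94 = -28520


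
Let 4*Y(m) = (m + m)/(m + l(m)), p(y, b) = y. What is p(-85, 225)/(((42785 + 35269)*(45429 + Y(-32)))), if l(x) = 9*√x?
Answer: -436346905/18202987418521926 + 255*I*√2/3033831236420321 ≈ -2.3971e-8 + 1.1887e-13*I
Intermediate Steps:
Y(m) = m/(2*(m + 9*√m)) (Y(m) = ((m + m)/(m + 9*√m))/4 = ((2*m)/(m + 9*√m))/4 = (2*m/(m + 9*√m))/4 = m/(2*(m + 9*√m)))
p(-85, 225)/(((42785 + 35269)*(45429 + Y(-32)))) = -85*1/((42785 + 35269)*(45429 + (½)*(-32)/(-32 + 9*√(-32)))) = -85*1/(78054*(45429 + (½)*(-32)/(-32 + 9*(4*I*√2)))) = -85*1/(78054*(45429 + (½)*(-32)/(-32 + 36*I*√2))) = -85*1/(78054*(45429 - 16/(-32 + 36*I*√2))) = -85/(3545915166 - 1248864/(-32 + 36*I*√2))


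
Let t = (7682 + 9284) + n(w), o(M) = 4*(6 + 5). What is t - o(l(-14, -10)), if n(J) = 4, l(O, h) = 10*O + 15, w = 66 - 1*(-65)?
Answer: 16926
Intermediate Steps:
w = 131 (w = 66 + 65 = 131)
l(O, h) = 15 + 10*O
o(M) = 44 (o(M) = 4*11 = 44)
t = 16970 (t = (7682 + 9284) + 4 = 16966 + 4 = 16970)
t - o(l(-14, -10)) = 16970 - 1*44 = 16970 - 44 = 16926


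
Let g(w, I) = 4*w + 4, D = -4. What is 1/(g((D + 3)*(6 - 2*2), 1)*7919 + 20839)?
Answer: -1/10837 ≈ -9.2276e-5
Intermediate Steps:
g(w, I) = 4 + 4*w
1/(g((D + 3)*(6 - 2*2), 1)*7919 + 20839) = 1/((4 + 4*((-4 + 3)*(6 - 2*2)))*7919 + 20839) = 1/((4 + 4*(-(6 - 4)))*7919 + 20839) = 1/((4 + 4*(-1*2))*7919 + 20839) = 1/((4 + 4*(-2))*7919 + 20839) = 1/((4 - 8)*7919 + 20839) = 1/(-4*7919 + 20839) = 1/(-31676 + 20839) = 1/(-10837) = -1/10837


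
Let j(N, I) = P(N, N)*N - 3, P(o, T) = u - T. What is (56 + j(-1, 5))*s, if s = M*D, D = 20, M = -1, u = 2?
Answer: -1000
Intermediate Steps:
P(o, T) = 2 - T
j(N, I) = -3 + N*(2 - N) (j(N, I) = (2 - N)*N - 3 = N*(2 - N) - 3 = -3 + N*(2 - N))
s = -20 (s = -1*20 = -20)
(56 + j(-1, 5))*s = (56 + (-3 - 1*(-1)*(-2 - 1)))*(-20) = (56 + (-3 - 1*(-1)*(-3)))*(-20) = (56 + (-3 - 3))*(-20) = (56 - 6)*(-20) = 50*(-20) = -1000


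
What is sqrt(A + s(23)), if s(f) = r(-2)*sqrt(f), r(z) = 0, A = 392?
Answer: 14*sqrt(2) ≈ 19.799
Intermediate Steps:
s(f) = 0 (s(f) = 0*sqrt(f) = 0)
sqrt(A + s(23)) = sqrt(392 + 0) = sqrt(392) = 14*sqrt(2)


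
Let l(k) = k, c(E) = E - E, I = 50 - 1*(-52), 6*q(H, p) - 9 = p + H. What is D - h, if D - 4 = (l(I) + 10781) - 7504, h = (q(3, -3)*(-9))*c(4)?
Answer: 3383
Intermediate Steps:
q(H, p) = 3/2 + H/6 + p/6 (q(H, p) = 3/2 + (p + H)/6 = 3/2 + (H + p)/6 = 3/2 + (H/6 + p/6) = 3/2 + H/6 + p/6)
I = 102 (I = 50 + 52 = 102)
c(E) = 0
h = 0 (h = ((3/2 + (⅙)*3 + (⅙)*(-3))*(-9))*0 = ((3/2 + ½ - ½)*(-9))*0 = ((3/2)*(-9))*0 = -27/2*0 = 0)
D = 3383 (D = 4 + ((102 + 10781) - 7504) = 4 + (10883 - 7504) = 4 + 3379 = 3383)
D - h = 3383 - 1*0 = 3383 + 0 = 3383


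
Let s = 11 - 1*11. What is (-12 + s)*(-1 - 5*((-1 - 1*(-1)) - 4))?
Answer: -228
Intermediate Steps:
s = 0 (s = 11 - 11 = 0)
(-12 + s)*(-1 - 5*((-1 - 1*(-1)) - 4)) = (-12 + 0)*(-1 - 5*((-1 - 1*(-1)) - 4)) = -12*(-1 - 5*((-1 + 1) - 4)) = -12*(-1 - 5*(0 - 4)) = -12*(-1 - 5*(-4)) = -12*(-1 + 20) = -12*19 = -228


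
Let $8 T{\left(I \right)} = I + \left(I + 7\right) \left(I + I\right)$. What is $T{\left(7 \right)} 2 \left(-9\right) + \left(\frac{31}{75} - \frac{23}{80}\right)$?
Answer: $- \frac{547949}{1200} \approx -456.62$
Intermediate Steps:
$T{\left(I \right)} = \frac{I}{8} + \frac{I \left(7 + I\right)}{4}$ ($T{\left(I \right)} = \frac{I + \left(I + 7\right) \left(I + I\right)}{8} = \frac{I + \left(7 + I\right) 2 I}{8} = \frac{I + 2 I \left(7 + I\right)}{8} = \frac{I}{8} + \frac{I \left(7 + I\right)}{4}$)
$T{\left(7 \right)} 2 \left(-9\right) + \left(\frac{31}{75} - \frac{23}{80}\right) = \frac{1}{8} \cdot 7 \left(15 + 2 \cdot 7\right) 2 \left(-9\right) + \left(\frac{31}{75} - \frac{23}{80}\right) = \frac{1}{8} \cdot 7 \left(15 + 14\right) \left(-18\right) + \left(31 \cdot \frac{1}{75} - \frac{23}{80}\right) = \frac{1}{8} \cdot 7 \cdot 29 \left(-18\right) + \left(\frac{31}{75} - \frac{23}{80}\right) = \frac{203}{8} \left(-18\right) + \frac{151}{1200} = - \frac{1827}{4} + \frac{151}{1200} = - \frac{547949}{1200}$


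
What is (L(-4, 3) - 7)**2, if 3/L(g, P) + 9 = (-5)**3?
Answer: 885481/17956 ≈ 49.314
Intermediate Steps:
L(g, P) = -3/134 (L(g, P) = 3/(-9 + (-5)**3) = 3/(-9 - 125) = 3/(-134) = 3*(-1/134) = -3/134)
(L(-4, 3) - 7)**2 = (-3/134 - 7)**2 = (-941/134)**2 = 885481/17956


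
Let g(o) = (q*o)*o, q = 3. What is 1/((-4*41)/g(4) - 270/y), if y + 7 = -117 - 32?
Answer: -156/263 ≈ -0.59316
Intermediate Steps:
g(o) = 3*o**2 (g(o) = (3*o)*o = 3*o**2)
y = -156 (y = -7 + (-117 - 32) = -7 - 149 = -156)
1/((-4*41)/g(4) - 270/y) = 1/((-4*41)/((3*4**2)) - 270/(-156)) = 1/(-164/(3*16) - 270*(-1/156)) = 1/(-164/48 + 45/26) = 1/(-164*1/48 + 45/26) = 1/(-41/12 + 45/26) = 1/(-263/156) = -156/263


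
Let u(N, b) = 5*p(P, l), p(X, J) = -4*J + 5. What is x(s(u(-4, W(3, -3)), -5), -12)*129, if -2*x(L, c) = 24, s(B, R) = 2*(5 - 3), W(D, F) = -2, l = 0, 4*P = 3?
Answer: -1548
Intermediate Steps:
P = ¾ (P = (¼)*3 = ¾ ≈ 0.75000)
p(X, J) = 5 - 4*J
u(N, b) = 25 (u(N, b) = 5*(5 - 4*0) = 5*(5 + 0) = 5*5 = 25)
s(B, R) = 4 (s(B, R) = 2*2 = 4)
x(L, c) = -12 (x(L, c) = -½*24 = -12)
x(s(u(-4, W(3, -3)), -5), -12)*129 = -12*129 = -1548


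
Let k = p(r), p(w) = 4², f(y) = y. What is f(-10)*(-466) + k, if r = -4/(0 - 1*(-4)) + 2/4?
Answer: 4676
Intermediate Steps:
r = -½ (r = -4/(0 + 4) + 2*(¼) = -4/4 + ½ = -4*¼ + ½ = -1 + ½ = -½ ≈ -0.50000)
p(w) = 16
k = 16
f(-10)*(-466) + k = -10*(-466) + 16 = 4660 + 16 = 4676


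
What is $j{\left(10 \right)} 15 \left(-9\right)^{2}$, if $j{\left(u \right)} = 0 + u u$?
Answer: $121500$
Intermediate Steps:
$j{\left(u \right)} = u^{2}$ ($j{\left(u \right)} = 0 + u^{2} = u^{2}$)
$j{\left(10 \right)} 15 \left(-9\right)^{2} = 10^{2} \cdot 15 \left(-9\right)^{2} = 100 \cdot 15 \cdot 81 = 1500 \cdot 81 = 121500$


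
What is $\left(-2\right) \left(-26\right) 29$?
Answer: $1508$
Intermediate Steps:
$\left(-2\right) \left(-26\right) 29 = 52 \cdot 29 = 1508$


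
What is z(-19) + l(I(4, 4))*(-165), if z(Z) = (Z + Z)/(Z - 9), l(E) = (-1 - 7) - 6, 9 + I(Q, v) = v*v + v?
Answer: 32359/14 ≈ 2311.4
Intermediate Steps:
I(Q, v) = -9 + v + v² (I(Q, v) = -9 + (v*v + v) = -9 + (v² + v) = -9 + (v + v²) = -9 + v + v²)
l(E) = -14 (l(E) = -8 - 6 = -14)
z(Z) = 2*Z/(-9 + Z) (z(Z) = (2*Z)/(-9 + Z) = 2*Z/(-9 + Z))
z(-19) + l(I(4, 4))*(-165) = 2*(-19)/(-9 - 19) - 14*(-165) = 2*(-19)/(-28) + 2310 = 2*(-19)*(-1/28) + 2310 = 19/14 + 2310 = 32359/14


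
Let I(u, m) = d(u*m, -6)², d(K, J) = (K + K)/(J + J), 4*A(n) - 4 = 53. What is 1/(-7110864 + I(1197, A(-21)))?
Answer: 64/62148753 ≈ 1.0298e-6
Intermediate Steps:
A(n) = 57/4 (A(n) = 1 + (¼)*53 = 1 + 53/4 = 57/4)
d(K, J) = K/J (d(K, J) = (2*K)/((2*J)) = (2*K)*(1/(2*J)) = K/J)
I(u, m) = m²*u²/36 (I(u, m) = ((u*m)/(-6))² = ((m*u)*(-⅙))² = (-m*u/6)² = m²*u²/36)
1/(-7110864 + I(1197, A(-21))) = 1/(-7110864 + (1/36)*(57/4)²*1197²) = 1/(-7110864 + (1/36)*(3249/16)*1432809) = 1/(-7110864 + 517244049/64) = 1/(62148753/64) = 64/62148753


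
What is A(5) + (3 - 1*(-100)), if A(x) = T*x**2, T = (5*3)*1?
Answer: 478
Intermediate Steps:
T = 15 (T = 15*1 = 15)
A(x) = 15*x**2
A(5) + (3 - 1*(-100)) = 15*5**2 + (3 - 1*(-100)) = 15*25 + (3 + 100) = 375 + 103 = 478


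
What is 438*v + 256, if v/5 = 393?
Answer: 860926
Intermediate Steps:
v = 1965 (v = 5*393 = 1965)
438*v + 256 = 438*1965 + 256 = 860670 + 256 = 860926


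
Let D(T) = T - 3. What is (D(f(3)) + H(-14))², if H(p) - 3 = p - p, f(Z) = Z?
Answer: 9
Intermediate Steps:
H(p) = 3 (H(p) = 3 + (p - p) = 3 + 0 = 3)
D(T) = -3 + T
(D(f(3)) + H(-14))² = ((-3 + 3) + 3)² = (0 + 3)² = 3² = 9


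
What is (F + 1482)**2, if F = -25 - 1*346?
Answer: 1234321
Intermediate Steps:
F = -371 (F = -25 - 346 = -371)
(F + 1482)**2 = (-371 + 1482)**2 = 1111**2 = 1234321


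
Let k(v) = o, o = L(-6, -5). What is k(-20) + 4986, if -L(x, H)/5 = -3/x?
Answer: 9967/2 ≈ 4983.5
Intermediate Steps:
L(x, H) = 15/x (L(x, H) = -(-15)/x = 15/x)
o = -5/2 (o = 15/(-6) = 15*(-1/6) = -5/2 ≈ -2.5000)
k(v) = -5/2
k(-20) + 4986 = -5/2 + 4986 = 9967/2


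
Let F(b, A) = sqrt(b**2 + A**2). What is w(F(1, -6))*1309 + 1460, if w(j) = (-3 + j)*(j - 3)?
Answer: 61674 - 7854*sqrt(37) ≈ 13900.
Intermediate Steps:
F(b, A) = sqrt(A**2 + b**2)
w(j) = (-3 + j)**2 (w(j) = (-3 + j)*(-3 + j) = (-3 + j)**2)
w(F(1, -6))*1309 + 1460 = (-3 + sqrt((-6)**2 + 1**2))**2*1309 + 1460 = (-3 + sqrt(36 + 1))**2*1309 + 1460 = (-3 + sqrt(37))**2*1309 + 1460 = 1309*(-3 + sqrt(37))**2 + 1460 = 1460 + 1309*(-3 + sqrt(37))**2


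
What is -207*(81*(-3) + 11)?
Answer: 48024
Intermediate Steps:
-207*(81*(-3) + 11) = -207*(-243 + 11) = -207*(-232) = 48024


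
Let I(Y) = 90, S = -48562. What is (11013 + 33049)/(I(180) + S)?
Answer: -22031/24236 ≈ -0.90902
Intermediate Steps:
(11013 + 33049)/(I(180) + S) = (11013 + 33049)/(90 - 48562) = 44062/(-48472) = 44062*(-1/48472) = -22031/24236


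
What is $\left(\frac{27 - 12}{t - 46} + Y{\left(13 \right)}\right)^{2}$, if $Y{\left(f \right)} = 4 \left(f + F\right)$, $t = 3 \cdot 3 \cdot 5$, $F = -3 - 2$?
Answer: $289$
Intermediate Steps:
$F = -5$
$t = 45$ ($t = 9 \cdot 5 = 45$)
$Y{\left(f \right)} = -20 + 4 f$ ($Y{\left(f \right)} = 4 \left(f - 5\right) = 4 \left(-5 + f\right) = -20 + 4 f$)
$\left(\frac{27 - 12}{t - 46} + Y{\left(13 \right)}\right)^{2} = \left(\frac{27 - 12}{45 - 46} + \left(-20 + 4 \cdot 13\right)\right)^{2} = \left(\frac{15}{-1} + \left(-20 + 52\right)\right)^{2} = \left(15 \left(-1\right) + 32\right)^{2} = \left(-15 + 32\right)^{2} = 17^{2} = 289$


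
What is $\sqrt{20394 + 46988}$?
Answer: $\sqrt{67382} \approx 259.58$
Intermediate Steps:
$\sqrt{20394 + 46988} = \sqrt{67382}$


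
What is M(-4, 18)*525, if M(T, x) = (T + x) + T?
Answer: 5250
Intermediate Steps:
M(T, x) = x + 2*T
M(-4, 18)*525 = (18 + 2*(-4))*525 = (18 - 8)*525 = 10*525 = 5250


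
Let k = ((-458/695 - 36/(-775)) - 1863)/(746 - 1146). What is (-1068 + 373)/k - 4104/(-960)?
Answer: -1163572439969/8030306440 ≈ -144.90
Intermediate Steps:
k = 200757661/43090000 (k = ((-458*1/695 - 36*(-1/775)) - 1863)/(-400) = ((-458/695 + 36/775) - 1863)*(-1/400) = (-65986/107725 - 1863)*(-1/400) = -200757661/107725*(-1/400) = 200757661/43090000 ≈ 4.6590)
(-1068 + 373)/k - 4104/(-960) = (-1068 + 373)/(200757661/43090000) - 4104/(-960) = -695*43090000/200757661 - 4104*(-1/960) = -29947550000/200757661 + 171/40 = -1163572439969/8030306440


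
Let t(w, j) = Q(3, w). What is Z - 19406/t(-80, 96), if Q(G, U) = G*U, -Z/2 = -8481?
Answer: 2045143/120 ≈ 17043.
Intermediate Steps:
Z = 16962 (Z = -2*(-8481) = 16962)
t(w, j) = 3*w
Z - 19406/t(-80, 96) = 16962 - 19406/(3*(-80)) = 16962 - 19406/(-240) = 16962 - 19406*(-1)/240 = 16962 - 1*(-9703/120) = 16962 + 9703/120 = 2045143/120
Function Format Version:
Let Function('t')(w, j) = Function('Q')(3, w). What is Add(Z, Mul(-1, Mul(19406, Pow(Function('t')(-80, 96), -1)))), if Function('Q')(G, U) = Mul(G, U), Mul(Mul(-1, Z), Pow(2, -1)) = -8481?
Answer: Rational(2045143, 120) ≈ 17043.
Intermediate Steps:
Z = 16962 (Z = Mul(-2, -8481) = 16962)
Function('t')(w, j) = Mul(3, w)
Add(Z, Mul(-1, Mul(19406, Pow(Function('t')(-80, 96), -1)))) = Add(16962, Mul(-1, Mul(19406, Pow(Mul(3, -80), -1)))) = Add(16962, Mul(-1, Mul(19406, Pow(-240, -1)))) = Add(16962, Mul(-1, Mul(19406, Rational(-1, 240)))) = Add(16962, Mul(-1, Rational(-9703, 120))) = Add(16962, Rational(9703, 120)) = Rational(2045143, 120)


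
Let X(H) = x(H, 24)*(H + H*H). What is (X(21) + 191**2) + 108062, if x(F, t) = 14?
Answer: 151011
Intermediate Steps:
X(H) = 14*H + 14*H**2 (X(H) = 14*(H + H*H) = 14*(H + H**2) = 14*H + 14*H**2)
(X(21) + 191**2) + 108062 = (14*21*(1 + 21) + 191**2) + 108062 = (14*21*22 + 36481) + 108062 = (6468 + 36481) + 108062 = 42949 + 108062 = 151011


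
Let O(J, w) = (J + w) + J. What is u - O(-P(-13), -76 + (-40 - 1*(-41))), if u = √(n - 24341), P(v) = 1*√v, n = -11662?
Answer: 75 + I*√36003 + 2*I*√13 ≈ 75.0 + 196.96*I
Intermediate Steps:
P(v) = √v
u = I*√36003 (u = √(-11662 - 24341) = √(-36003) = I*√36003 ≈ 189.74*I)
O(J, w) = w + 2*J
u - O(-P(-13), -76 + (-40 - 1*(-41))) = I*√36003 - ((-76 + (-40 - 1*(-41))) + 2*(-√(-13))) = I*√36003 - ((-76 + (-40 + 41)) + 2*(-I*√13)) = I*√36003 - ((-76 + 1) + 2*(-I*√13)) = I*√36003 - (-75 - 2*I*√13) = I*√36003 + (75 + 2*I*√13) = 75 + I*√36003 + 2*I*√13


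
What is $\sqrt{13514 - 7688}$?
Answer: $\sqrt{5826} \approx 76.328$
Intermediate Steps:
$\sqrt{13514 - 7688} = \sqrt{5826}$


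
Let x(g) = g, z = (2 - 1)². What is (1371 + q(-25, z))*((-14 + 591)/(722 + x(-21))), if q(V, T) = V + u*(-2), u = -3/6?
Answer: 777219/701 ≈ 1108.7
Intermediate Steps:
z = 1 (z = 1² = 1)
u = -½ (u = -3*⅙ = -½ ≈ -0.50000)
q(V, T) = 1 + V (q(V, T) = V - ½*(-2) = V + 1 = 1 + V)
(1371 + q(-25, z))*((-14 + 591)/(722 + x(-21))) = (1371 + (1 - 25))*((-14 + 591)/(722 - 21)) = (1371 - 24)*(577/701) = 1347*(577*(1/701)) = 1347*(577/701) = 777219/701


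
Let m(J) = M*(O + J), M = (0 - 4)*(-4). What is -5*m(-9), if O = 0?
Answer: 720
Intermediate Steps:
M = 16 (M = -4*(-4) = 16)
m(J) = 16*J (m(J) = 16*(0 + J) = 16*J)
-5*m(-9) = -80*(-9) = -5*(-144) = 720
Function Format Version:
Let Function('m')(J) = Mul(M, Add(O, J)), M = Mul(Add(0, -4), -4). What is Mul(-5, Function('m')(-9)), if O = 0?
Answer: 720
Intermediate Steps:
M = 16 (M = Mul(-4, -4) = 16)
Function('m')(J) = Mul(16, J) (Function('m')(J) = Mul(16, Add(0, J)) = Mul(16, J))
Mul(-5, Function('m')(-9)) = Mul(-5, Mul(16, -9)) = Mul(-5, -144) = 720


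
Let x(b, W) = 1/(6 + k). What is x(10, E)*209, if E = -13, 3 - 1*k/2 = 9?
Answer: -209/6 ≈ -34.833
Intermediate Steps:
k = -12 (k = 6 - 2*9 = 6 - 18 = -12)
x(b, W) = -1/6 (x(b, W) = 1/(6 - 12) = 1/(-6) = -1/6)
x(10, E)*209 = -1/6*209 = -209/6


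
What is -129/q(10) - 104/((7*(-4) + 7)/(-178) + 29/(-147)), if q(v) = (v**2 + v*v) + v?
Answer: 38079851/29050 ≈ 1310.8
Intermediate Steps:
q(v) = v + 2*v**2 (q(v) = (v**2 + v**2) + v = 2*v**2 + v = v + 2*v**2)
-129/q(10) - 104/((7*(-4) + 7)/(-178) + 29/(-147)) = -129*1/(10*(1 + 2*10)) - 104/((7*(-4) + 7)/(-178) + 29/(-147)) = -129*1/(10*(1 + 20)) - 104/((-28 + 7)*(-1/178) + 29*(-1/147)) = -129/(10*21) - 104/(-21*(-1/178) - 29/147) = -129/210 - 104/(21/178 - 29/147) = -129*1/210 - 104/(-2075/26166) = -43/70 - 104*(-26166/2075) = -43/70 + 2721264/2075 = 38079851/29050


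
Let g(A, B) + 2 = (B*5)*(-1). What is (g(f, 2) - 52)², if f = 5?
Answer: 4096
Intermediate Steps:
g(A, B) = -2 - 5*B (g(A, B) = -2 + (B*5)*(-1) = -2 + (5*B)*(-1) = -2 - 5*B)
(g(f, 2) - 52)² = ((-2 - 5*2) - 52)² = ((-2 - 10) - 52)² = (-12 - 52)² = (-64)² = 4096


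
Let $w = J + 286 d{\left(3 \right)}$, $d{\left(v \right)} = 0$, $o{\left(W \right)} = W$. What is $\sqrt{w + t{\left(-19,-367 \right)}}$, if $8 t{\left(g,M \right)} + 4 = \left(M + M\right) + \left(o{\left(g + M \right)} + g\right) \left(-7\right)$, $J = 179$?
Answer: $\frac{\sqrt{7058}}{4} \approx 21.003$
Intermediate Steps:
$t{\left(g,M \right)} = - \frac{1}{2} - \frac{7 g}{4} - \frac{5 M}{8}$ ($t{\left(g,M \right)} = - \frac{1}{2} + \frac{\left(M + M\right) + \left(\left(g + M\right) + g\right) \left(-7\right)}{8} = - \frac{1}{2} + \frac{2 M + \left(\left(M + g\right) + g\right) \left(-7\right)}{8} = - \frac{1}{2} + \frac{2 M + \left(M + 2 g\right) \left(-7\right)}{8} = - \frac{1}{2} + \frac{2 M - \left(7 M + 14 g\right)}{8} = - \frac{1}{2} + \frac{- 14 g - 5 M}{8} = - \frac{1}{2} - \left(\frac{5 M}{8} + \frac{7 g}{4}\right) = - \frac{1}{2} - \frac{7 g}{4} - \frac{5 M}{8}$)
$w = 179$ ($w = 179 + 286 \cdot 0 = 179 + 0 = 179$)
$\sqrt{w + t{\left(-19,-367 \right)}} = \sqrt{179 - - \frac{2097}{8}} = \sqrt{179 + \left(- \frac{1}{2} + \frac{133}{4} + \frac{1835}{8}\right)} = \sqrt{179 + \frac{2097}{8}} = \sqrt{\frac{3529}{8}} = \frac{\sqrt{7058}}{4}$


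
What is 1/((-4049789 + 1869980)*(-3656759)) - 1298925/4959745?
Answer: -2070755633768576386/7906861366753621419 ≈ -0.26189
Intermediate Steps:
1/((-4049789 + 1869980)*(-3656759)) - 1298925/4959745 = -1/3656759/(-2179809) - 1298925*1/4959745 = -1/2179809*(-1/3656759) - 259785/991949 = 1/7971036179031 - 259785/991949 = -2070755633768576386/7906861366753621419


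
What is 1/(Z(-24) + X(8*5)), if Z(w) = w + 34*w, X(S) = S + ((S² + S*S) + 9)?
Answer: 1/2409 ≈ 0.00041511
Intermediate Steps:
X(S) = 9 + S + 2*S² (X(S) = S + ((S² + S²) + 9) = S + (2*S² + 9) = S + (9 + 2*S²) = 9 + S + 2*S²)
Z(w) = 35*w
1/(Z(-24) + X(8*5)) = 1/(35*(-24) + (9 + 8*5 + 2*(8*5)²)) = 1/(-840 + (9 + 40 + 2*40²)) = 1/(-840 + (9 + 40 + 2*1600)) = 1/(-840 + (9 + 40 + 3200)) = 1/(-840 + 3249) = 1/2409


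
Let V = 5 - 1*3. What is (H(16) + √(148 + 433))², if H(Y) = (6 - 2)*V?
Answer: (8 + √581)² ≈ 1030.7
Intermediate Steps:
V = 2 (V = 5 - 3 = 2)
H(Y) = 8 (H(Y) = (6 - 2)*2 = 4*2 = 8)
(H(16) + √(148 + 433))² = (8 + √(148 + 433))² = (8 + √581)²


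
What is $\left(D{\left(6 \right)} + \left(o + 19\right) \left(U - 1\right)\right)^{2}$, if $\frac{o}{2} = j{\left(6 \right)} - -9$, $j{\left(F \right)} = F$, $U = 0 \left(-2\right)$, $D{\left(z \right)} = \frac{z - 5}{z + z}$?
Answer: $\frac{344569}{144} \approx 2392.8$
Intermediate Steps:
$D{\left(z \right)} = \frac{-5 + z}{2 z}$
$U = 0$
$o = 30$ ($o = 2 \left(6 - -9\right) = 2 \left(6 + 9\right) = 2 \cdot 15 = 30$)
$\left(D{\left(6 \right)} + \left(o + 19\right) \left(U - 1\right)\right)^{2} = \left(\frac{-5 + 6}{2 \cdot 6} + \left(30 + 19\right) \left(0 - 1\right)\right)^{2} = \left(\frac{1}{2} \cdot \frac{1}{6} \cdot 1 + 49 \left(-1\right)\right)^{2} = \left(\frac{1}{12} - 49\right)^{2} = \left(- \frac{587}{12}\right)^{2} = \frac{344569}{144}$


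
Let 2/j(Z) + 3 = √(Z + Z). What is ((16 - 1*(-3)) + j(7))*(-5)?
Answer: -101 - 2*√14 ≈ -108.48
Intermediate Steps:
j(Z) = 2/(-3 + √2*√Z) (j(Z) = 2/(-3 + √(Z + Z)) = 2/(-3 + √(2*Z)) = 2/(-3 + √2*√Z))
((16 - 1*(-3)) + j(7))*(-5) = ((16 - 1*(-3)) + 2/(-3 + √2*√7))*(-5) = ((16 + 3) + 2/(-3 + √14))*(-5) = (19 + 2/(-3 + √14))*(-5) = -95 - 10/(-3 + √14)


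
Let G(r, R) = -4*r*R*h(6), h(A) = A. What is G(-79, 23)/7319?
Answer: 43608/7319 ≈ 5.9582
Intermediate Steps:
G(r, R) = -24*R*r (G(r, R) = -4*r*R*6 = -4*R*r*6 = -24*R*r)
G(-79, 23)/7319 = -24*23*(-79)/7319 = 43608*(1/7319) = 43608/7319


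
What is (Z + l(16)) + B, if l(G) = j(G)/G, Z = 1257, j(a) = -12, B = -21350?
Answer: -80375/4 ≈ -20094.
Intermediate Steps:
l(G) = -12/G
(Z + l(16)) + B = (1257 - 12/16) - 21350 = (1257 - 12*1/16) - 21350 = (1257 - 3/4) - 21350 = 5025/4 - 21350 = -80375/4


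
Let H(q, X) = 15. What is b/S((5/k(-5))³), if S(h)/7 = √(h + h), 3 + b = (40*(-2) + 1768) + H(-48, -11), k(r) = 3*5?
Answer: 2550*√6/7 ≈ 892.31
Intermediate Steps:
k(r) = 15
b = 1700 (b = -3 + ((40*(-2) + 1768) + 15) = -3 + ((-80 + 1768) + 15) = -3 + (1688 + 15) = -3 + 1703 = 1700)
S(h) = 7*√2*√h (S(h) = 7*√(h + h) = 7*√(2*h) = 7*(√2*√h) = 7*√2*√h)
b/S((5/k(-5))³) = 1700/((7*√2*√((5/15)³))) = 1700/((7*√2*√((5*(1/15))³))) = 1700/((7*√2*√((⅓)³))) = 1700/((7*√2*√(1/27))) = 1700/((7*√2*(√3/9))) = 1700/((7*√6/9)) = 1700*(3*√6/14) = 2550*√6/7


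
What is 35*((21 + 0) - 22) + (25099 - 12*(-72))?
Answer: 25928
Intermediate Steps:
35*((21 + 0) - 22) + (25099 - 12*(-72)) = 35*(21 - 22) + (25099 + 864) = 35*(-1) + 25963 = -35 + 25963 = 25928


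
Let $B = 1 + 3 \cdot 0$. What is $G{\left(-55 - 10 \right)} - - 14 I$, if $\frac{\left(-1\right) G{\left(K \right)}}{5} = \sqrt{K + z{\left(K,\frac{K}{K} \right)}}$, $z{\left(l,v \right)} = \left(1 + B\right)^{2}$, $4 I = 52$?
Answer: $182 - 5 i \sqrt{61} \approx 182.0 - 39.051 i$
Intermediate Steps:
$I = 13$ ($I = \frac{1}{4} \cdot 52 = 13$)
$B = 1$ ($B = 1 + 0 = 1$)
$z{\left(l,v \right)} = 4$ ($z{\left(l,v \right)} = \left(1 + 1\right)^{2} = 2^{2} = 4$)
$G{\left(K \right)} = - 5 \sqrt{4 + K}$ ($G{\left(K \right)} = - 5 \sqrt{K + 4} = - 5 \sqrt{4 + K}$)
$G{\left(-55 - 10 \right)} - - 14 I = - 5 \sqrt{4 - 65} - \left(-14\right) 13 = - 5 \sqrt{4 - 65} - -182 = - 5 \sqrt{-61} + 182 = - 5 i \sqrt{61} + 182 = 182 - 5 i \sqrt{61}$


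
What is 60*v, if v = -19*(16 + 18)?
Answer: -38760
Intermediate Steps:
v = -646 (v = -19*34 = -646)
60*v = 60*(-646) = -38760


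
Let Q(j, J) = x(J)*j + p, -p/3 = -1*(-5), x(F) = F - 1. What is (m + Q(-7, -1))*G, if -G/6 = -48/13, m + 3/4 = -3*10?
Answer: -9144/13 ≈ -703.38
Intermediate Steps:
x(F) = -1 + F
p = -15 (p = -(-3)*(-5) = -3*5 = -15)
Q(j, J) = -15 + j*(-1 + J) (Q(j, J) = (-1 + J)*j - 15 = j*(-1 + J) - 15 = -15 + j*(-1 + J))
m = -123/4 (m = -¾ - 3*10 = -¾ - 30 = -123/4 ≈ -30.750)
G = 288/13 (G = -(-288)/13 = -6*(-48/13) = 288/13 ≈ 22.154)
(m + Q(-7, -1))*G = (-123/4 + (-15 - 7*(-1 - 1)))*(288/13) = (-123/4 + (-15 - 7*(-2)))*(288/13) = (-123/4 + (-15 + 14))*(288/13) = (-123/4 - 1)*(288/13) = -127/4*288/13 = -9144/13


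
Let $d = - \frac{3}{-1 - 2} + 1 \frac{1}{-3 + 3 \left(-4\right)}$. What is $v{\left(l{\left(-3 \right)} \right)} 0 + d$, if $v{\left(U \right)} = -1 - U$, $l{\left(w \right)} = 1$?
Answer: $\frac{14}{15} \approx 0.93333$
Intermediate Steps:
$d = \frac{14}{15}$ ($d = - \frac{3}{-1 - 2} + 1 \frac{1}{-3 - 12} = - \frac{3}{-3} + 1 \frac{1}{-15} = \left(-3\right) \left(- \frac{1}{3}\right) + 1 \left(- \frac{1}{15}\right) = 1 - \frac{1}{15} = \frac{14}{15} \approx 0.93333$)
$v{\left(l{\left(-3 \right)} \right)} 0 + d = \left(-1 - 1\right) 0 + \frac{14}{15} = \left(-2\right) 0 + \frac{14}{15} = 0 + \frac{14}{15} = \frac{14}{15}$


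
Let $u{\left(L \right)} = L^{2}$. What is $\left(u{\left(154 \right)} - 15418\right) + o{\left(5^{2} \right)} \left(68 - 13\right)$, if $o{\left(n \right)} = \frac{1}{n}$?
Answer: $\frac{41501}{5} \approx 8300.2$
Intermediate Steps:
$\left(u{\left(154 \right)} - 15418\right) + o{\left(5^{2} \right)} \left(68 - 13\right) = \left(154^{2} - 15418\right) + \frac{68 - 13}{5^{2}} = \left(23716 - 15418\right) + \frac{1}{25} \cdot 55 = 8298 + \frac{1}{25} \cdot 55 = 8298 + \frac{11}{5} = \frac{41501}{5}$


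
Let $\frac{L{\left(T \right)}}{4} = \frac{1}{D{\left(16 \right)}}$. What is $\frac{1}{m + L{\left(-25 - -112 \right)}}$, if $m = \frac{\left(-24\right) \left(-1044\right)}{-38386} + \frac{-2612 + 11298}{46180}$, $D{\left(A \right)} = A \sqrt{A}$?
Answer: $- \frac{3545330960}{1425747383} \approx -2.4866$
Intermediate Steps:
$D{\left(A \right)} = A^{\frac{3}{2}}$
$L{\left(T \right)} = \frac{1}{16}$ ($L{\left(T \right)} = \frac{4}{16^{\frac{3}{2}}} = \frac{4}{64} = 4 \cdot \frac{1}{64} = \frac{1}{16}$)
$m = - \frac{205916321}{443166370}$ ($m = 25056 \left(- \frac{1}{38386}\right) + 8686 \cdot \frac{1}{46180} = - \frac{12528}{19193} + \frac{4343}{23090} = - \frac{205916321}{443166370} \approx -0.46465$)
$\frac{1}{m + L{\left(-25 - -112 \right)}} = \frac{1}{- \frac{205916321}{443166370} + \frac{1}{16}} = \frac{1}{- \frac{1425747383}{3545330960}} = - \frac{3545330960}{1425747383}$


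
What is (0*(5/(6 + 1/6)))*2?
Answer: 0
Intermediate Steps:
(0*(5/(6 + 1/6)))*2 = (0*(5/(37/6)))*2 = (0*(5*(6/37)))*2 = (0*(30/37))*2 = 0*2 = 0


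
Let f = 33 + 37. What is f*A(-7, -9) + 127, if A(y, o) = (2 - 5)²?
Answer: 757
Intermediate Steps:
f = 70
A(y, o) = 9 (A(y, o) = (-3)² = 9)
f*A(-7, -9) + 127 = 70*9 + 127 = 630 + 127 = 757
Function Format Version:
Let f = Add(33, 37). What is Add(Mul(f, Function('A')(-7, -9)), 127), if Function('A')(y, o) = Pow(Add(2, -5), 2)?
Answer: 757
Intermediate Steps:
f = 70
Function('A')(y, o) = 9 (Function('A')(y, o) = Pow(-3, 2) = 9)
Add(Mul(f, Function('A')(-7, -9)), 127) = Add(Mul(70, 9), 127) = Add(630, 127) = 757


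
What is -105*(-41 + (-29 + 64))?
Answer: 630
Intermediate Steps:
-105*(-41 + (-29 + 64)) = -105*(-41 + 35) = -105*(-6) = 630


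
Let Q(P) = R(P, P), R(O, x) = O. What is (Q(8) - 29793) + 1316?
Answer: -28469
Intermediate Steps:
Q(P) = P
(Q(8) - 29793) + 1316 = (8 - 29793) + 1316 = -29785 + 1316 = -28469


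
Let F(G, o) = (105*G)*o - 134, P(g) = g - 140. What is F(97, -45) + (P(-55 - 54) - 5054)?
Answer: -463762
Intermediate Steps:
P(g) = -140 + g
F(G, o) = -134 + 105*G*o (F(G, o) = 105*G*o - 134 = -134 + 105*G*o)
F(97, -45) + (P(-55 - 54) - 5054) = (-134 + 105*97*(-45)) + ((-140 + (-55 - 54)) - 5054) = (-134 - 458325) + ((-140 - 109) - 5054) = -458459 + (-249 - 5054) = -458459 - 5303 = -463762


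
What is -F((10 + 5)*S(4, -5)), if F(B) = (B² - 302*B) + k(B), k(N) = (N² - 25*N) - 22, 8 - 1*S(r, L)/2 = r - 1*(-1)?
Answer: 13252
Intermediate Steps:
S(r, L) = 14 - 2*r (S(r, L) = 16 - 2*(r - 1*(-1)) = 16 - 2*(r + 1) = 16 - 2*(1 + r) = 16 + (-2 - 2*r) = 14 - 2*r)
k(N) = -22 + N² - 25*N
F(B) = -22 - 327*B + 2*B² (F(B) = (B² - 302*B) + (-22 + B² - 25*B) = -22 - 327*B + 2*B²)
-F((10 + 5)*S(4, -5)) = -(-22 - 327*(10 + 5)*(14 - 2*4) + 2*((10 + 5)*(14 - 2*4))²) = -(-22 - 4905*(14 - 8) + 2*(15*(14 - 8))²) = -(-22 - 4905*6 + 2*(15*6)²) = -(-22 - 327*90 + 2*90²) = -(-22 - 29430 + 2*8100) = -(-22 - 29430 + 16200) = -1*(-13252) = 13252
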